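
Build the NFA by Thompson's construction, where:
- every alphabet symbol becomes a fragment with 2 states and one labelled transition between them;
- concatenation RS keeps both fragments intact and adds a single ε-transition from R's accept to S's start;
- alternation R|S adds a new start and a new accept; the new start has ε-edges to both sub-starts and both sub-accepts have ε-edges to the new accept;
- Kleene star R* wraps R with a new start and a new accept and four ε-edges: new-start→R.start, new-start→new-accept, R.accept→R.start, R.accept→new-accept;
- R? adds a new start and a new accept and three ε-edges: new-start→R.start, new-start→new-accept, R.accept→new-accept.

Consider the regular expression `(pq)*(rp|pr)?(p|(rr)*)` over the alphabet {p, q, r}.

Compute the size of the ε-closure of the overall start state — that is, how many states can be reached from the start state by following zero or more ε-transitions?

Let C(F) = |ε-closure(F.start)| within fragment F, and note whether F accepts ε. Symbol fragments have C = 1 and do not accept ε. Then:
  pq : |ε-closure| equals the left operand's closure size = 1 (its accept is not ε-reachable, so the closure stops there)
  (pq)* : new start has ε-edges to the inner start and to the new accept, so |ε-closure| = 2 + 1 = 3
  rp : |ε-closure| equals the left operand's closure size = 1 (its accept is not ε-reachable, so the closure stops there)
  pr : |ε-closure| equals the left operand's closure size = 1 (its accept is not ε-reachable, so the closure stops there)
  rp|pr : new start ε-reaches every alternative's start; none of them accept ε, so the new accept is not reached: |ε-closure| = 1 + 1 + 1 = 3
  (rp|pr)? : |ε-closure| = 1 (new start) + 3 (body) + 1 (new accept, via ε) = 5
  rr : |ε-closure| equals the left operand's closure size = 1 (its accept is not ε-reachable, so the closure stops there)
  (rr)* : new start has ε-edges to the inner start and to the new accept, so |ε-closure| = 2 + 1 = 3
  p|(rr)* : |ε-closure| = 1 (new start) + (1 + 3) + 1 (new accept, since some branch ε-reaches its own accept) = 6
  (pq)*(rp|pr)?(p|(rr)*) : |ε-closure| = 3 + 5 + 6 = 14 (closure spills across the concat boundary because the left factor accepts ε)

14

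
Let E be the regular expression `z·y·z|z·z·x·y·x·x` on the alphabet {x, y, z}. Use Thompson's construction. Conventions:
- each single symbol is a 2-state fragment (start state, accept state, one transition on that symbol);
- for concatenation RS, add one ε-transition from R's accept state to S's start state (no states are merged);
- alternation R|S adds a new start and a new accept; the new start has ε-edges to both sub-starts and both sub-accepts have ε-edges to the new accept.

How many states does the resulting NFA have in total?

By structural recursion:
Each of the 9 symbol leaves contributes a 2-state fragment.
  z·y·z → 6 states
  z·z·x·y·x·x → 12 states
  z·y·z|z·z·x·y·x·x → 20 states

20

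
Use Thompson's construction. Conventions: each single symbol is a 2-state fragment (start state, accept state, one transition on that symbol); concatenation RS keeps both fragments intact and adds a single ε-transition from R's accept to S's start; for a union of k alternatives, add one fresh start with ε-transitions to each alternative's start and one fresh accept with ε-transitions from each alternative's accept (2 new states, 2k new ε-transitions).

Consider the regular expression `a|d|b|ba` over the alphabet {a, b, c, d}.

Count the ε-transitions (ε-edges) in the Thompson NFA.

9

Building bottom-up:
Each of the 5 symbol leaves contributes 0 ε-transitions.
  ba — 1 ε-transition
  a|d|b|ba — 9 ε-transitions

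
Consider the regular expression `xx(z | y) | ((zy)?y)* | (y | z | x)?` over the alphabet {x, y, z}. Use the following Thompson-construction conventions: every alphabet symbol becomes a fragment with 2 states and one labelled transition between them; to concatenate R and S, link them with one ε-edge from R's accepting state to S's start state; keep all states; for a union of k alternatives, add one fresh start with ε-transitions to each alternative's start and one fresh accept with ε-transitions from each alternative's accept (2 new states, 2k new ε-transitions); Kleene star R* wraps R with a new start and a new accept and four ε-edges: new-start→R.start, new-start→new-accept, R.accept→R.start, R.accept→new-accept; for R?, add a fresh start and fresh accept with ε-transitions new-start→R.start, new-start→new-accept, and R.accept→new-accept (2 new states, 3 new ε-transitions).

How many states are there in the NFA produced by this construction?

Per subexpression:
Each of the 10 symbol leaves contributes a 2-state fragment.
  z | y : 6 states
  xx(z | y) : 10 states
  zy : 4 states
  (zy)? : 6 states
  (zy)?y : 8 states
  ((zy)?y)* : 10 states
  y | z | x : 8 states
  (y | z | x)? : 10 states
  xx(z | y) | ((zy)?y)* | (y | z | x)? : 32 states

32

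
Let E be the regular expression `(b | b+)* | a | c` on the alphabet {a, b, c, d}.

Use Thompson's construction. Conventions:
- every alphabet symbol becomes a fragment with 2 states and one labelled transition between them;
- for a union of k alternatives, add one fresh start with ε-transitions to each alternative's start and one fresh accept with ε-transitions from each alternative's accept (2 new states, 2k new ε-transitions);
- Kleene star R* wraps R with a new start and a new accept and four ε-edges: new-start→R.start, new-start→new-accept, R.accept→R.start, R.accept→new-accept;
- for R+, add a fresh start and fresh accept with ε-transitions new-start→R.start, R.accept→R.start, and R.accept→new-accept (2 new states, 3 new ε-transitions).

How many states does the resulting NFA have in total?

16

Bottom-up over the parse tree:
Each of the 4 symbol leaves contributes a 2-state fragment.
  b+ — 4 states
  b | b+ — 8 states
  (b | b+)* — 10 states
  (b | b+)* | a | c — 16 states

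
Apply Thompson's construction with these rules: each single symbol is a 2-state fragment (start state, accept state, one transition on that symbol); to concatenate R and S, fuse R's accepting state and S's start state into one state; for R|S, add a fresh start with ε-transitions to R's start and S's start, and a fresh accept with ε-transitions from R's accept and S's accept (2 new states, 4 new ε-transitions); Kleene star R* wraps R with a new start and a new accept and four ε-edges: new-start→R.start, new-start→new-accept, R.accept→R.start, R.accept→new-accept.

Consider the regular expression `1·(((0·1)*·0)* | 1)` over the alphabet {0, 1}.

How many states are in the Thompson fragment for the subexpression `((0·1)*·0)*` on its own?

8

Fragment for `((0·1)*·0)*`:
Each of the 3 symbol leaves contributes a 2-state fragment.
  0·1 : 3 states
  (0·1)* : 5 states
  (0·1)*·0 : 6 states
  ((0·1)*·0)* : 8 states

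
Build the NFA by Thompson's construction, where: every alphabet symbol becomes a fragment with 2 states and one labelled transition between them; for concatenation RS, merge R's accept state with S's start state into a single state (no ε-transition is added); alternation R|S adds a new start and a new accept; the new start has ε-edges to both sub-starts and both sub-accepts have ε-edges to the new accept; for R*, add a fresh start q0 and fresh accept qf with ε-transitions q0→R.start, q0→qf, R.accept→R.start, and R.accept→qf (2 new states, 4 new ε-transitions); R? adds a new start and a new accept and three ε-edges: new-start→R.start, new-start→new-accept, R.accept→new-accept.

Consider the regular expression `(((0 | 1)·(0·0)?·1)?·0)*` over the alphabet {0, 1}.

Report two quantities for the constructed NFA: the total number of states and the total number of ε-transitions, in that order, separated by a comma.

Building bottom-up:
Each of the 6 symbol leaves contributes 2 states and 0 ε-transitions.
  0 | 1 → 6 states, 4 ε-transitions
  0·0 → 3 states, 0 ε-transitions
  (0·0)? → 5 states, 3 ε-transitions
  (0 | 1)·(0·0)?·1 → 11 states, 7 ε-transitions
  ((0 | 1)·(0·0)?·1)? → 13 states, 10 ε-transitions
  ((0 | 1)·(0·0)?·1)?·0 → 14 states, 10 ε-transitions
  (((0 | 1)·(0·0)?·1)?·0)* → 16 states, 14 ε-transitions

16, 14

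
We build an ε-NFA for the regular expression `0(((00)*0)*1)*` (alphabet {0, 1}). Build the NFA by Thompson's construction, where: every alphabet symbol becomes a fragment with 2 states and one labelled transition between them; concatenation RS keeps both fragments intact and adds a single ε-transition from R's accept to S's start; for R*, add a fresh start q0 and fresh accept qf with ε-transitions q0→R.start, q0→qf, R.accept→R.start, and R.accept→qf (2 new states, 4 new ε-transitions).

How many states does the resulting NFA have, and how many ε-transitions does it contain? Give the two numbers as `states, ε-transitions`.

Bottom-up over the parse tree:
Each of the 5 symbol leaves contributes 2 states and 0 ε-transitions.
  00 — 4 states, 1 ε-transition
  (00)* — 6 states, 5 ε-transitions
  (00)*0 — 8 states, 6 ε-transitions
  ((00)*0)* — 10 states, 10 ε-transitions
  ((00)*0)*1 — 12 states, 11 ε-transitions
  (((00)*0)*1)* — 14 states, 15 ε-transitions
  0(((00)*0)*1)* — 16 states, 16 ε-transitions

16, 16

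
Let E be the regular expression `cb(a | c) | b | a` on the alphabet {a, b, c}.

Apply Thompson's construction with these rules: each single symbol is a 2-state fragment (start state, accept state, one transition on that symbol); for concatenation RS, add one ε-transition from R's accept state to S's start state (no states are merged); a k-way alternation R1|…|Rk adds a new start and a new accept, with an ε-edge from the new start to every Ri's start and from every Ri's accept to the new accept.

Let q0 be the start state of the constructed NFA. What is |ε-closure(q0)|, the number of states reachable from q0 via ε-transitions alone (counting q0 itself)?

Let C(F) = |ε-closure(F.start)| within fragment F, and note whether F accepts ε. Symbol fragments have C = 1 and do not accept ε. Then:
  a | c → |ε-closure| = 1 + 1 + 1 = 3 (the new accept is not ε-reachable since no branch accepts ε)
  cb(a | c) → |ε-closure| equals the left operand's closure size = 1 (its accept is not ε-reachable, so the closure stops there)
  cb(a | c) | b | a → |ε-closure| = 1 + 1 + 1 + 1 = 4 (the new accept is not ε-reachable since no branch accepts ε)

4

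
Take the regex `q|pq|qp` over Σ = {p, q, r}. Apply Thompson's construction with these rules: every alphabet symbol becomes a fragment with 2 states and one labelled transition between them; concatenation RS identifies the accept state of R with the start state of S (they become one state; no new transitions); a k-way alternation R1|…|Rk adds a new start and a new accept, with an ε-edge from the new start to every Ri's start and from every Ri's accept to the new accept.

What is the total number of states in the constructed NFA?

Per subexpression:
Each of the 5 symbol leaves contributes a 2-state fragment.
  pq — 3 states
  qp — 3 states
  q|pq|qp — 10 states

10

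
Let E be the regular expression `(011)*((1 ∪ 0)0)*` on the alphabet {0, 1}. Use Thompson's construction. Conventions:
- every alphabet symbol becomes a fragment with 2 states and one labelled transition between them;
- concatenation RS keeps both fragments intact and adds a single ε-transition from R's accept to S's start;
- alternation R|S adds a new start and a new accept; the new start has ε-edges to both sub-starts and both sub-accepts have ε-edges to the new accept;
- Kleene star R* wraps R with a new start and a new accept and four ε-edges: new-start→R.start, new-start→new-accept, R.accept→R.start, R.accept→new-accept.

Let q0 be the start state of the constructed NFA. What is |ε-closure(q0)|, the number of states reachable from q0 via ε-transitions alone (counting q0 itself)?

8

Let C(F) = |ε-closure(F.start)| within fragment F, and note whether F accepts ε. Symbol fragments have C = 1 and do not accept ε. Then:
  011 : same as the first factor's closure: C = 1
  (011)* : new start has ε-edges to the inner start and to the new accept, so C = 2 + 1 = 3
  1 ∪ 0 : C = 1 + 1 + 1 = 3 (the new accept is not ε-reachable since no branch accepts ε)
  (1 ∪ 0)0 : same as the first factor's closure: C = 3
  ((1 ∪ 0)0)* : the star's fresh start ε-reaches both the body's start and the fresh accept: C = 2 + 3 = 5
  (011)*((1 ∪ 0)0)* : C = 3 + 5 = 8 (closure spills across the concat boundary because the left factor accepts ε)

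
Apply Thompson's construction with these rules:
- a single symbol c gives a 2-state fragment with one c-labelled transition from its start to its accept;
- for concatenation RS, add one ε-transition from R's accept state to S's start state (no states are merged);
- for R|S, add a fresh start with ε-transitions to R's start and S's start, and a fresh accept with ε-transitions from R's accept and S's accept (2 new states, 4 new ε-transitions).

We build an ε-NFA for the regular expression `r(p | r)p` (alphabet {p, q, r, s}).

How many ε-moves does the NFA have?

6

Building bottom-up:
Each of the 4 symbol leaves contributes 0 ε-transitions.
  p | r → 4 ε-transitions
  r(p | r)p → 6 ε-transitions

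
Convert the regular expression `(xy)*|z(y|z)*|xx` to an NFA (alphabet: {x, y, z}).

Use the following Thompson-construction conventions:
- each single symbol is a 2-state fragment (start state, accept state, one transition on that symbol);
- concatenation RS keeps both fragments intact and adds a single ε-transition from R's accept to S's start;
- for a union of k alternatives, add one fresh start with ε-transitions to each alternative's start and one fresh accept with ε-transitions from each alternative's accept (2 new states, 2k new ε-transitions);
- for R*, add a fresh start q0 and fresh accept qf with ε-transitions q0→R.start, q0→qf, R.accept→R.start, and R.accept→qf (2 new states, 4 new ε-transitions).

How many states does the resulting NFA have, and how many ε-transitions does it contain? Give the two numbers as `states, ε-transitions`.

Per subexpression:
Each of the 7 symbol leaves contributes 2 states and 0 ε-transitions.
  xy — 4 states, 1 ε-transition
  (xy)* — 6 states, 5 ε-transitions
  y|z — 6 states, 4 ε-transitions
  (y|z)* — 8 states, 8 ε-transitions
  z(y|z)* — 10 states, 9 ε-transitions
  xx — 4 states, 1 ε-transition
  (xy)*|z(y|z)*|xx — 22 states, 21 ε-transitions

22, 21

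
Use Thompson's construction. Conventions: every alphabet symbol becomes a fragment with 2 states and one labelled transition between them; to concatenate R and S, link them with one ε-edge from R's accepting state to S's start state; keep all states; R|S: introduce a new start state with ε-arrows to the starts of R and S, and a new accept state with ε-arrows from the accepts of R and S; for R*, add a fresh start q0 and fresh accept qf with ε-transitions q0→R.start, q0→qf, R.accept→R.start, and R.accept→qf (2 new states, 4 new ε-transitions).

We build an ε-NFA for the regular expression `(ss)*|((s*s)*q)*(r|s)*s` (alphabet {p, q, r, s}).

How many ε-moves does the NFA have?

Recursing over subexpressions:
Each of the 8 symbol leaves contributes 0 ε-transitions.
  ss : 1 ε-transition
  (ss)* : 5 ε-transitions
  s* : 4 ε-transitions
  s*s : 5 ε-transitions
  (s*s)* : 9 ε-transitions
  (s*s)*q : 10 ε-transitions
  ((s*s)*q)* : 14 ε-transitions
  r|s : 4 ε-transitions
  (r|s)* : 8 ε-transitions
  ((s*s)*q)*(r|s)*s : 24 ε-transitions
  (ss)*|((s*s)*q)*(r|s)*s : 33 ε-transitions

33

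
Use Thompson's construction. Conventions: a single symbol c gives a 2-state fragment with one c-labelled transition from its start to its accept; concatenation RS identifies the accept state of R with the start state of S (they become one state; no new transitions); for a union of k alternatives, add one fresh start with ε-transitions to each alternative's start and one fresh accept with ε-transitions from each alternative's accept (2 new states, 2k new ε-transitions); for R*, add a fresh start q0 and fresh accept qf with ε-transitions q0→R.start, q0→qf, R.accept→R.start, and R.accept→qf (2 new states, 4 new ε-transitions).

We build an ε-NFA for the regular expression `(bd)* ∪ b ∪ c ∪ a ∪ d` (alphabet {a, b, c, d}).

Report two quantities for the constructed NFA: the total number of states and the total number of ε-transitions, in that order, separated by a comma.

15, 14

By structural recursion:
Each of the 6 symbol leaves contributes 2 states and 0 ε-transitions.
  bd — 3 states, 0 ε-transitions
  (bd)* — 5 states, 4 ε-transitions
  (bd)* ∪ b ∪ c ∪ a ∪ d — 15 states, 14 ε-transitions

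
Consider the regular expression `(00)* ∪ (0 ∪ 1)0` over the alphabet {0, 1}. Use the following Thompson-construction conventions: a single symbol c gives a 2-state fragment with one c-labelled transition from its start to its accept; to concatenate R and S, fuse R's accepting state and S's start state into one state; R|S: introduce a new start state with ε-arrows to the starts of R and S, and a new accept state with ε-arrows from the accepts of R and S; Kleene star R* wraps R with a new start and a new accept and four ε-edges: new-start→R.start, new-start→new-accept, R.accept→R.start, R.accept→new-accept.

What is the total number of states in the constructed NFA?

Bottom-up over the parse tree:
Each of the 5 symbol leaves contributes a 2-state fragment.
  00 — 3 states
  (00)* — 5 states
  0 ∪ 1 — 6 states
  (0 ∪ 1)0 — 7 states
  (00)* ∪ (0 ∪ 1)0 — 14 states

14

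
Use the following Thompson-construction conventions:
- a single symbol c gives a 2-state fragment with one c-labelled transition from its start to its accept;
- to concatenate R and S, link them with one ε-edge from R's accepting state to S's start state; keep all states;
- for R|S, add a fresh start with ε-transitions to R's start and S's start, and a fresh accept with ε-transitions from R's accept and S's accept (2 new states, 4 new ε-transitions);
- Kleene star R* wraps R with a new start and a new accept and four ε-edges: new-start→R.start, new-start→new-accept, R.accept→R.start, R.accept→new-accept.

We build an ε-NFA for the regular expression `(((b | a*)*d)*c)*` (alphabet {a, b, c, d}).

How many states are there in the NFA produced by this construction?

Per subexpression:
Each of the 4 symbol leaves contributes a 2-state fragment.
  a* = 4 states
  b | a* = 8 states
  (b | a*)* = 10 states
  (b | a*)*d = 12 states
  ((b | a*)*d)* = 14 states
  ((b | a*)*d)*c = 16 states
  (((b | a*)*d)*c)* = 18 states

18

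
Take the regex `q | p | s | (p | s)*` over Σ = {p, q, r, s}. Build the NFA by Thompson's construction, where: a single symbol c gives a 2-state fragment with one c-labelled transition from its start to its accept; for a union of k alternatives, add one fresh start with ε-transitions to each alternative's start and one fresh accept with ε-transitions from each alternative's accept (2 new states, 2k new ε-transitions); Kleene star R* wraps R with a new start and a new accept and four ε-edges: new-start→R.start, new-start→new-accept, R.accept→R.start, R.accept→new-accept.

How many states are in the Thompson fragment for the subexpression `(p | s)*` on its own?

8

Fragment for `(p | s)*`:
Each of the 2 symbol leaves contributes a 2-state fragment.
  p | s : 6 states
  (p | s)* : 8 states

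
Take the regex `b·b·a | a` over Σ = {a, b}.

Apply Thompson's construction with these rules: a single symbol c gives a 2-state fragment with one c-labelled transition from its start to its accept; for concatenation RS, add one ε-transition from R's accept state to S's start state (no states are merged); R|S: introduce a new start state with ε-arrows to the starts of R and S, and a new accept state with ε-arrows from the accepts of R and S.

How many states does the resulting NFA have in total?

10

Recursing over subexpressions:
Each of the 4 symbol leaves contributes a 2-state fragment.
  b·b·a → 6 states
  b·b·a | a → 10 states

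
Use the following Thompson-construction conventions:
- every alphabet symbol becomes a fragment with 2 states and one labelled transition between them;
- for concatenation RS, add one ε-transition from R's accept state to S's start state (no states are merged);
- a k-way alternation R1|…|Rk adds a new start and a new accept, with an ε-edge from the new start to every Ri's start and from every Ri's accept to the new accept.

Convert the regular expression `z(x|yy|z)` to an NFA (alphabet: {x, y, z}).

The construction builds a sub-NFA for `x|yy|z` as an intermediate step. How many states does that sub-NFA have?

Fragment for `x|yy|z`:
Each of the 4 symbol leaves contributes a 2-state fragment.
  yy : 4 states
  x|yy|z : 10 states

10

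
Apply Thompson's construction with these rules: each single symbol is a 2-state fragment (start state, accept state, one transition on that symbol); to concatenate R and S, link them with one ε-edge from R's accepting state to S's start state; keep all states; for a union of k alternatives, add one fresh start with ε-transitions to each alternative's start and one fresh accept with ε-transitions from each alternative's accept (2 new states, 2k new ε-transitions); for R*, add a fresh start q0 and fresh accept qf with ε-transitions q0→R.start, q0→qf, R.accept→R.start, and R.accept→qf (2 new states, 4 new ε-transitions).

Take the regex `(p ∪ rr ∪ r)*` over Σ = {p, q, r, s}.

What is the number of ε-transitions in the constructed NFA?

Recursing over subexpressions:
Each of the 4 symbol leaves contributes 0 ε-transitions.
  rr → 1 ε-transition
  p ∪ rr ∪ r → 7 ε-transitions
  (p ∪ rr ∪ r)* → 11 ε-transitions

11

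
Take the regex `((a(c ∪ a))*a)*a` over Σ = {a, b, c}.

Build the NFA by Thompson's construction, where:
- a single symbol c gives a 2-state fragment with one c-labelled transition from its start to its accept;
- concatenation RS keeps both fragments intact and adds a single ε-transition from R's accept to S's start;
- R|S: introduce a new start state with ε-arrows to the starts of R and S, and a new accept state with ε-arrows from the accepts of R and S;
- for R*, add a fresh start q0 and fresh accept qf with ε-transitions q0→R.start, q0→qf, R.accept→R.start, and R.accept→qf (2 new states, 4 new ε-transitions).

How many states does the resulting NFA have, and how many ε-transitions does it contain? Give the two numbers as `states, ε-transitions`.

Building bottom-up:
Each of the 5 symbol leaves contributes 2 states and 0 ε-transitions.
  c ∪ a = 6 states, 4 ε-transitions
  a(c ∪ a) = 8 states, 5 ε-transitions
  (a(c ∪ a))* = 10 states, 9 ε-transitions
  (a(c ∪ a))*a = 12 states, 10 ε-transitions
  ((a(c ∪ a))*a)* = 14 states, 14 ε-transitions
  ((a(c ∪ a))*a)*a = 16 states, 15 ε-transitions

16, 15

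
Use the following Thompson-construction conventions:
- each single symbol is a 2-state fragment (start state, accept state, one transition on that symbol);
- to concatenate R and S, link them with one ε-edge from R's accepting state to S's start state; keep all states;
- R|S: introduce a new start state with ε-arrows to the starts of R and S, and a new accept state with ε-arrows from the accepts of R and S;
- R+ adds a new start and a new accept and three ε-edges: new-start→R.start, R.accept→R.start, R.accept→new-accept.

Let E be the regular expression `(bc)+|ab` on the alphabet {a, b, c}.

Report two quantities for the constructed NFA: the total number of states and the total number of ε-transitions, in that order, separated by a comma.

Per subexpression:
Each of the 4 symbol leaves contributes 2 states and 0 ε-transitions.
  bc : 4 states, 1 ε-transition
  (bc)+ : 6 states, 4 ε-transitions
  ab : 4 states, 1 ε-transition
  (bc)+|ab : 12 states, 9 ε-transitions

12, 9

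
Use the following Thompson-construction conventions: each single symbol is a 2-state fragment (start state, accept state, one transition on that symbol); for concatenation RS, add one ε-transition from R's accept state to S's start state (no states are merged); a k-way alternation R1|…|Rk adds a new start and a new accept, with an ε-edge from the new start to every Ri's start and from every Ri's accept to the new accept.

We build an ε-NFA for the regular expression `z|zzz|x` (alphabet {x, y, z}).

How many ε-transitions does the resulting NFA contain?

8

Building bottom-up:
Each of the 5 symbol leaves contributes 0 ε-transitions.
  zzz — 2 ε-transitions
  z|zzz|x — 8 ε-transitions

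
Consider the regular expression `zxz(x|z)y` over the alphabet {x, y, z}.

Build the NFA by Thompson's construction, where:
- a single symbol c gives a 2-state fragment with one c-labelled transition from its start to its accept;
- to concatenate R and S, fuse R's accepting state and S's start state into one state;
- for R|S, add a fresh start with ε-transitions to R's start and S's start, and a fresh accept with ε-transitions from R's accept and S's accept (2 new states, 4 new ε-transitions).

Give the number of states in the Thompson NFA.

10

Building bottom-up:
Each of the 6 symbol leaves contributes a 2-state fragment.
  x|z : 6 states
  zxz(x|z)y : 10 states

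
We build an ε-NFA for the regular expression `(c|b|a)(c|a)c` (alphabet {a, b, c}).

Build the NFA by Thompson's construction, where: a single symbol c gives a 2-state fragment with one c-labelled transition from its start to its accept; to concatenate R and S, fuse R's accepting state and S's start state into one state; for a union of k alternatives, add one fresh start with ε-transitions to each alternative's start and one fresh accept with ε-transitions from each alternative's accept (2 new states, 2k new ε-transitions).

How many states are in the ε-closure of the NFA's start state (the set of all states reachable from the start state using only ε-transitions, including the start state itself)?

Let C(F) = |ε-closure(F.start)| within fragment F, and note whether F accepts ε. Symbol fragments have C = 1 and do not accept ε. Then:
  c|b|a : |closure| = 1 + 1 + 1 + 1 = 4 (the new accept is not ε-reachable since no branch accepts ε)
  c|a : |closure| = 1 + 1 + 1 = 3 (the new accept is not ε-reachable since no branch accepts ε)
  (c|b|a)(c|a)c : |closure| equals the left operand's closure size = 4 (its accept is not ε-reachable, so the closure stops there)

4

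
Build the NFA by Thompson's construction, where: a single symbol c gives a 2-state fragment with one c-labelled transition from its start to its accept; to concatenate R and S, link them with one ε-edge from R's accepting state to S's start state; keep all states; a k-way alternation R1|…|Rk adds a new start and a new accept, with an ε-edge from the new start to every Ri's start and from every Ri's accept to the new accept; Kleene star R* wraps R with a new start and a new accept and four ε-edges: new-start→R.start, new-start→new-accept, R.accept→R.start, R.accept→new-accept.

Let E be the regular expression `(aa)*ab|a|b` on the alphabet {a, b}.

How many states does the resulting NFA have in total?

Bottom-up over the parse tree:
Each of the 6 symbol leaves contributes a 2-state fragment.
  aa → 4 states
  (aa)* → 6 states
  (aa)*ab → 10 states
  (aa)*ab|a|b → 16 states

16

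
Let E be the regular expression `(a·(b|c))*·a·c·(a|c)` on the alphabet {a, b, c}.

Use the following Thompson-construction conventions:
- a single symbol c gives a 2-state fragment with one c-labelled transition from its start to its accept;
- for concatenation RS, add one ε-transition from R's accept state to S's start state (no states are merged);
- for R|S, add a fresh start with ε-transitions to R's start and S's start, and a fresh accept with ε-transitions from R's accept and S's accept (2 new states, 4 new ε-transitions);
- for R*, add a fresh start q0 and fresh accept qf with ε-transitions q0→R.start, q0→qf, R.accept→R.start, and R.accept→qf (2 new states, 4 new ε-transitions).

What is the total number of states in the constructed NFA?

20

Building bottom-up:
Each of the 7 symbol leaves contributes a 2-state fragment.
  b|c = 6 states
  a·(b|c) = 8 states
  (a·(b|c))* = 10 states
  a|c = 6 states
  (a·(b|c))*·a·c·(a|c) = 20 states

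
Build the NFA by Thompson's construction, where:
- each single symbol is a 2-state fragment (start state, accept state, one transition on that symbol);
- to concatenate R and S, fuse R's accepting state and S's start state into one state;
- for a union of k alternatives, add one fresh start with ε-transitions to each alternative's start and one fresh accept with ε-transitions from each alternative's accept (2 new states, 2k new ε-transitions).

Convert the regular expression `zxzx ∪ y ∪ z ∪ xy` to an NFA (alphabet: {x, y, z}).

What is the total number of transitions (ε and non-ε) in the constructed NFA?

Recursing over subexpressions:
Each of the 8 symbol leaves contributes 1 transition (1 symbol, 0 ε).
  zxzx → 4 transitions (4 symbol, 0 ε)
  xy → 2 transitions (2 symbol, 0 ε)
  zxzx ∪ y ∪ z ∪ xy → 16 transitions (8 symbol, 8 ε)

16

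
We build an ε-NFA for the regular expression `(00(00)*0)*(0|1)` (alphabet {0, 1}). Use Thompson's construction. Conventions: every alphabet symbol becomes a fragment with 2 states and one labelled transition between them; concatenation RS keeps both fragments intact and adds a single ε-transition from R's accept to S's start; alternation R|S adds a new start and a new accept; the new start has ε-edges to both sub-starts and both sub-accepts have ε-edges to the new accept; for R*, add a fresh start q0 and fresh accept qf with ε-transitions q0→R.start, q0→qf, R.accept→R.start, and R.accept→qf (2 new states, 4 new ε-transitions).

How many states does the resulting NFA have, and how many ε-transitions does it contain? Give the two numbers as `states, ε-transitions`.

Building bottom-up:
Each of the 7 symbol leaves contributes 2 states and 0 ε-transitions.
  00 → 4 states, 1 ε-transition
  (00)* → 6 states, 5 ε-transitions
  00(00)*0 → 12 states, 8 ε-transitions
  (00(00)*0)* → 14 states, 12 ε-transitions
  0|1 → 6 states, 4 ε-transitions
  (00(00)*0)*(0|1) → 20 states, 17 ε-transitions

20, 17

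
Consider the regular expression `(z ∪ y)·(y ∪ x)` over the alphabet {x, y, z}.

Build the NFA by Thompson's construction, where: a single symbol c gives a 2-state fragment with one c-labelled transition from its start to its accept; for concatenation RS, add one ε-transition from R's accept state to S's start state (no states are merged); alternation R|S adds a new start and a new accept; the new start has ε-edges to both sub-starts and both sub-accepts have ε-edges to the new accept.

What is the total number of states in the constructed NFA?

By structural recursion:
Each of the 4 symbol leaves contributes a 2-state fragment.
  z ∪ y = 6 states
  y ∪ x = 6 states
  (z ∪ y)·(y ∪ x) = 12 states

12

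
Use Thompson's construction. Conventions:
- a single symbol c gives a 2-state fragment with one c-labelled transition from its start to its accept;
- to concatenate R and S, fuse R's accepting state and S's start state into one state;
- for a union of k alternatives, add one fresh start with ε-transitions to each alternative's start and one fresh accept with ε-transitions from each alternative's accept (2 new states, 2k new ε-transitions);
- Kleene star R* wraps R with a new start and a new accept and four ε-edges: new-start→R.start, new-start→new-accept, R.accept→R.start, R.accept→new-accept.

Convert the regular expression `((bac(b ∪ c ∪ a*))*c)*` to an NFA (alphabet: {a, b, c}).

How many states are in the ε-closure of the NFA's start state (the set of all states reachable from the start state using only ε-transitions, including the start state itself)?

5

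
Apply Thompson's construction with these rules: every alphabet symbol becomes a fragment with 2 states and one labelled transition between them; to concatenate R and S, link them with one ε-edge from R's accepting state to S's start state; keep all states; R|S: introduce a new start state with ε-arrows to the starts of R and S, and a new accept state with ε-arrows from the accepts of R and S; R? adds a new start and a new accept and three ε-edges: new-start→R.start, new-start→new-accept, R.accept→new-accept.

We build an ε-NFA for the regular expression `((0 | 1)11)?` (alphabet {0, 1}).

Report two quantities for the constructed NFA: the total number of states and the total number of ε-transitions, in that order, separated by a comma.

Building bottom-up:
Each of the 4 symbol leaves contributes 2 states and 0 ε-transitions.
  0 | 1 — 6 states, 4 ε-transitions
  (0 | 1)11 — 10 states, 6 ε-transitions
  ((0 | 1)11)? — 12 states, 9 ε-transitions

12, 9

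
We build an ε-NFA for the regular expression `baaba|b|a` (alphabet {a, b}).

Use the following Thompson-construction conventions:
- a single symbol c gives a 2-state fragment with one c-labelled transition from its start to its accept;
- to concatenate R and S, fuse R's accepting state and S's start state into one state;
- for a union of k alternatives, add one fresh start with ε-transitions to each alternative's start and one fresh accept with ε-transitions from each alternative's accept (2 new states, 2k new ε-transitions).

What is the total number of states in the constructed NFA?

Recursing over subexpressions:
Each of the 7 symbol leaves contributes a 2-state fragment.
  baaba = 6 states
  baaba|b|a = 12 states

12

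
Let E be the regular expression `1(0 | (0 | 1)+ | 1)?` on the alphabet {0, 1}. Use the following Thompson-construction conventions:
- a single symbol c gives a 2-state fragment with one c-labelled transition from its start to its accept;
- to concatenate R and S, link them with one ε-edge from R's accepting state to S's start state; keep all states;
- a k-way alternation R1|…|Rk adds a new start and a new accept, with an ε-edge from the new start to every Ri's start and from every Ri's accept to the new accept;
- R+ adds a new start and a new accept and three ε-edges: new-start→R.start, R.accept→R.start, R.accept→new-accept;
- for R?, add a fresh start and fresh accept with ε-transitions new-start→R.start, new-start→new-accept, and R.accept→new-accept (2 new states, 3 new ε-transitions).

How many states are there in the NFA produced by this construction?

18

Building bottom-up:
Each of the 5 symbol leaves contributes a 2-state fragment.
  0 | 1 → 6 states
  (0 | 1)+ → 8 states
  0 | (0 | 1)+ | 1 → 14 states
  (0 | (0 | 1)+ | 1)? → 16 states
  1(0 | (0 | 1)+ | 1)? → 18 states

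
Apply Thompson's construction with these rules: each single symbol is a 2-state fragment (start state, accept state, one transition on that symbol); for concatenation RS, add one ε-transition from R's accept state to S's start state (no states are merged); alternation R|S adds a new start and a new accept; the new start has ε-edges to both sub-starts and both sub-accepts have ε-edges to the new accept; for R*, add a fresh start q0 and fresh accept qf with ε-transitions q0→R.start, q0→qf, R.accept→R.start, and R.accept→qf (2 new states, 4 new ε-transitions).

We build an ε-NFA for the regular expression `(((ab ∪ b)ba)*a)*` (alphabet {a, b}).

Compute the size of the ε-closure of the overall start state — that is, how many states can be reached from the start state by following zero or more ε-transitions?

Compute the ε-closure size of each fragment's start state recursively; a symbol fragment's start has no outgoing ε-edge, so its closure is just itself (size 1).
  ab : |ε-closure| equals the left operand's closure size = 1 (its accept is not ε-reachable, so the closure stops there)
  ab ∪ b : |ε-closure| = 1 + 1 + 1 = 3 (the new accept is not ε-reachable since no branch accepts ε)
  (ab ∪ b)ba : |ε-closure| equals the left operand's closure size = 3 (its accept is not ε-reachable, so the closure stops there)
  ((ab ∪ b)ba)* : |ε-closure| = 1 (new start) + 3 (body) + 1 (new accept) = 5
  ((ab ∪ b)ba)*a : |ε-closure| = 5 + 1 = 6 (closure spills across the concat boundary because the left factor accepts ε)
  (((ab ∪ b)ba)*a)* : new start has ε-edges to the inner start and to the new accept, so |ε-closure| = 2 + 6 = 8

8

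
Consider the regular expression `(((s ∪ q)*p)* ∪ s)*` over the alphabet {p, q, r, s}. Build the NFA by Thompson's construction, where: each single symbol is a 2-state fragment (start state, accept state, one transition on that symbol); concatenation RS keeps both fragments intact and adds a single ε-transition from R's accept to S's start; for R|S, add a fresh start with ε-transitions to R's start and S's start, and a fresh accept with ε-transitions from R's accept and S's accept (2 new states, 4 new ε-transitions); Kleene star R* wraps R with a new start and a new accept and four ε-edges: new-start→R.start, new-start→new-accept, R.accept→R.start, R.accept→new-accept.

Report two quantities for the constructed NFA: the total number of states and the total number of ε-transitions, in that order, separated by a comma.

By structural recursion:
Each of the 4 symbol leaves contributes 2 states and 0 ε-transitions.
  s ∪ q → 6 states, 4 ε-transitions
  (s ∪ q)* → 8 states, 8 ε-transitions
  (s ∪ q)*p → 10 states, 9 ε-transitions
  ((s ∪ q)*p)* → 12 states, 13 ε-transitions
  ((s ∪ q)*p)* ∪ s → 16 states, 17 ε-transitions
  (((s ∪ q)*p)* ∪ s)* → 18 states, 21 ε-transitions

18, 21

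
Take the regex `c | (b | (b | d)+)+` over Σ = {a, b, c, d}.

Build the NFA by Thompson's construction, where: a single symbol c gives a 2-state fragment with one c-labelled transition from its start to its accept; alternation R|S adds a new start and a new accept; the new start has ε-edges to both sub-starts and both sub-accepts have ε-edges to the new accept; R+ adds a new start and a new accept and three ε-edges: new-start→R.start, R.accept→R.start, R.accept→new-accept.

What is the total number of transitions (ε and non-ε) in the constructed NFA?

Bottom-up over the parse tree:
Each of the 4 symbol leaves contributes 1 transition (1 symbol, 0 ε).
  b | d — 6 transitions (2 symbol, 4 ε)
  (b | d)+ — 9 transitions (2 symbol, 7 ε)
  b | (b | d)+ — 14 transitions (3 symbol, 11 ε)
  (b | (b | d)+)+ — 17 transitions (3 symbol, 14 ε)
  c | (b | (b | d)+)+ — 22 transitions (4 symbol, 18 ε)

22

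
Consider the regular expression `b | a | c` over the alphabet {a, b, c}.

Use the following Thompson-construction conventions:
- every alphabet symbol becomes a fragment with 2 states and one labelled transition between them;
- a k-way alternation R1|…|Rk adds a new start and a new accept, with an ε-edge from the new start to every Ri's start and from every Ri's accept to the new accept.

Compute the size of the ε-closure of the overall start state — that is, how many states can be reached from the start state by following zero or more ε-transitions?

4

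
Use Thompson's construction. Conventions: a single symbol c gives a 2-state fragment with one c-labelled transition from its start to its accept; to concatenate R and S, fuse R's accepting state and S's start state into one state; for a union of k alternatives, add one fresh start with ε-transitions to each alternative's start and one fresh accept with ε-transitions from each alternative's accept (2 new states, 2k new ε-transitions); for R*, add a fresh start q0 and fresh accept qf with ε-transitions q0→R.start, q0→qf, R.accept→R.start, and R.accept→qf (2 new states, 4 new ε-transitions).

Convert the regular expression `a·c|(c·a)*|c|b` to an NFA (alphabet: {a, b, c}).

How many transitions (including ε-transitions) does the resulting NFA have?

18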